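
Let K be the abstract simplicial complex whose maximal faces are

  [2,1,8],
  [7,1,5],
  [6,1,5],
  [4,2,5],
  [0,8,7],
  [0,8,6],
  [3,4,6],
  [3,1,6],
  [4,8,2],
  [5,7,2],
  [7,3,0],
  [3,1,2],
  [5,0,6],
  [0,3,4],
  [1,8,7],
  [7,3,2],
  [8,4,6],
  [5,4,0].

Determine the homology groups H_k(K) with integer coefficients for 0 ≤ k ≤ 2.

K has 9 vertices, 27 edges, 18 triangles.
rank ∂_0 = 0, rank ∂_1 = 8 ⇒ b_0 = 9 − 0 − 8 = 1; all invariant factors of ∂_1 are 1 so no torsion. So H_0 = Z.
rank ∂_1 = 8, rank ∂_2 = 18 ⇒ b_1 = 27 − 8 − 18 = 1; ∂_2 has invariant factor(s) [2] giving torsion. So H_1 = Z ⊕ Z/2.
rank ∂_2 = 18, rank ∂_3 = 0 ⇒ b_2 = 18 − 18 − 0 = 0. So H_2 = 0.

H_0 = Z,  H_1 = Z ⊕ Z/2,  H_2 = 0.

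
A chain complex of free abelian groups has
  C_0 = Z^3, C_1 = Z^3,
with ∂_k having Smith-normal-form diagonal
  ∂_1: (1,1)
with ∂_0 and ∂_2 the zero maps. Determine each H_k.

H_0 ≅ Z,  H_1 ≅ Z.

H_0: b_0 = 3 − 0 − 2 = 1; torsion from ∂_1 factors > 1: none. So H_0 ≅ Z.
H_1: b_1 = 3 − 2 − 0 = 1; torsion from ∂_2 factors > 1: none. So H_1 ≅ Z.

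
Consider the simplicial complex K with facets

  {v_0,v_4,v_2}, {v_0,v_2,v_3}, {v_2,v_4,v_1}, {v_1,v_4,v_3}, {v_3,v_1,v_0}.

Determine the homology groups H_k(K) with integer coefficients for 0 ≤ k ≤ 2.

H_0 = Z,  H_1 = Z,  H_2 = 0.

We work with the vertex ordering v_0 < v_1 < v_2 < v_3 < v_4. The simplices of K, each written with vertices in increasing order, are:

  0-simplices (5): [v_0], [v_1], [v_2], [v_3], [v_4]
  1-simplices (10): [v_0,v_1], [v_0,v_2], [v_0,v_3], [v_0,v_4], [v_1,v_2], [v_1,v_3], [v_1,v_4], [v_2,v_3], [v_2,v_4], [v_3,v_4]
  2-simplices (5): [v_0,v_1,v_3], [v_0,v_2,v_3], [v_0,v_2,v_4], [v_1,v_2,v_4], [v_1,v_3,v_4]

so the chain groups are C_0 ≅ Z^5, C_1 ≅ Z^10, C_2 ≅ Z^5.

The boundary map ∂_1: C_1 → C_0 is given by ∂[p,q] = [q] − [p].
The resulting 5×10 matrix has rank 4, and its Smith normal form has invariant factors (1,1,1,1).

The boundary map ∂_2: C_2 → C_1 maps a triangle to the signed sum of its edges. For instance
  ∂[v_0,v_1,v_3] = [v_1,v_3] − [v_0,v_3] + [v_0,v_1],
  ∂[v_0,v_2,v_3] = [v_2,v_3] − [v_0,v_3] + [v_0,v_2].
This gives a 10×5 integer matrix of rank 5; reducing to Smith normal form yields diagonal entries (1,1,1,1,1).

From H_k ≅ ker(∂_k) / im(∂_{k+1}) we obtain:

  H_0: rank C_0 − rank ∂_1 = 5 − 4 = 1, and the invariant factors of ∂_1 are all 1, so H_0 = Z.
  H_1: rank ker ∂_1 − rank ∂_2 = (10 − 4) − 5 = 1, and the invariant factors of ∂_2 are all 1, so H_1 = Z.
  H_2: rank ker ∂_2 − rank ∂_3 = (5 − 5) − 0 = 0, and there is no ∂_3, so H_2 = 0.

(K is a triangulation of the Möbius band.)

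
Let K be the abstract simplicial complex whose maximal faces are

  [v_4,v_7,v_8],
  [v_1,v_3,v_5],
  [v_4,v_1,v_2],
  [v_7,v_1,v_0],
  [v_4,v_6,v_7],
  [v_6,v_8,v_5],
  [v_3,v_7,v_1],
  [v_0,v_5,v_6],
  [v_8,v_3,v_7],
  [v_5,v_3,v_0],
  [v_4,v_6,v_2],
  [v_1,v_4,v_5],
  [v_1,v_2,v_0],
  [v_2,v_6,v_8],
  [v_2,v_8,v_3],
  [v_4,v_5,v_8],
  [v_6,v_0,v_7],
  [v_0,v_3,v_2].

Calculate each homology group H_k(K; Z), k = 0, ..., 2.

Fix the vertex order v_0 < v_1 < v_2 < v_3 < v_4 < v_5 < v_6 < v_7 < v_8 and write every simplex with vertices in increasing order. Then dim K = 2 and the simplices of K are:

  0-simplices (9): [v_0], [v_1], [v_2], [v_3], [v_4], [v_5], [v_6], [v_7], [v_8]
  1-simplices (27): (27 of them)
  2-simplices (18): (18 of them)

so the chain groups are C_0 ≅ Z^9, C_1 ≅ Z^27, C_2 ≅ Z^18.

Boundary ∂_1: C_1 → C_0 maps an edge to its endpoints' difference, ∂[p,q] = q − p. For instance
  ∂[v_3,v_8] = [v_8] − [v_3].
This gives a 9×27 integer matrix of rank 8; reducing to Smith normal form yields diagonal entries (1,1,1,1,1,1,1,1).

The boundary map ∂_2: C_2 → C_1 acts by ∂[p,q,r] = [q,r] − [p,r] + [p,q]. For instance
  ∂[v_0,v_3,v_5] = [v_3,v_5] − [v_0,v_5] + [v_0,v_3],
  ∂[v_2,v_3,v_8] = [v_3,v_8] − [v_2,v_8] + [v_2,v_3].
The 27×18 boundary matrix has rank 18 and Smith normal form diag(1,1,1,1,1,1,1,1,1,1,1,1,1,1,1,1,1,2).

From H_k ≅ ker(∂_k) / im(∂_{k+1}) we obtain:

  H_0: rank C_0 − rank ∂_1 = 9 − 8 = 1, and the invariant factors of ∂_1 are all 1, so H_0 = Z.
  H_1: rank ker ∂_1 − rank ∂_2 = (27 − 8) − 18 = 1, and ∂_2 has invariant factor 2 > 1, so H_1 = Z ⊕ Z/2Z.
  H_2: rank ker ∂_2 − rank ∂_3 = (18 − 18) − 0 = 0, and there is no ∂_3, so H_2 = 0.

As a check, the Euler characteristic is 9 − 27 + 18 = 0, which agrees with 1 − 1 + 0 = 0.

H_0 = Z,  H_1 = Z ⊕ Z/2Z,  H_2 = 0.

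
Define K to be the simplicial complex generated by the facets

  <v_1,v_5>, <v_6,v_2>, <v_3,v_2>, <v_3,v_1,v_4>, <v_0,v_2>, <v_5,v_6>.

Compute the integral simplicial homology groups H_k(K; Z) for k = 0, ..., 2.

Fix the vertex order v_0 < v_1 < v_2 < v_3 < v_4 < v_5 < v_6 and write every simplex with vertices in increasing order. Then dim K = 2 and the simplices of K are:

  0-simplices (7): [v_0], [v_1], [v_2], [v_3], [v_4], [v_5], [v_6]
  1-simplices (8): [v_0,v_2], [v_1,v_3], [v_1,v_4], [v_1,v_5], [v_2,v_3], [v_2,v_6], [v_3,v_4], [v_5,v_6]
  2-simplices (1): [v_1,v_3,v_4]

so the chain groups are C_0 ≅ Z^7, C_1 ≅ Z^8, C_2 ≅ Z^1.

The boundary map ∂_1: C_1 → C_0 sends each edge [p,q] (with p < q) to q − p.
This gives a 7×8 integer matrix of rank 6; reducing to Smith normal form yields diagonal entries (1,1,1,1,1,1).

The boundary map ∂_2: C_2 → C_1 sends each 2-simplex [p,q,r] to [q,r] − [p,r] + [p,q]. For instance
  ∂[v_1,v_3,v_4] = [v_3,v_4] − [v_1,v_4] + [v_1,v_3].
The resulting 8×1 matrix has rank 1, and its Smith normal form has invariant factors (1).

Reading off H_k = ker ∂_k / im ∂_{k+1}:

  H_0: rank C_0 − rank ∂_1 = 7 − 6 = 1, and the invariant factors of ∂_1 are all 1, so H_0 ≅ Z.
  H_1: rank ker ∂_1 − rank ∂_2 = (8 − 6) − 1 = 1, and the invariant factors of ∂_2 are all 1, so H_1 ≅ Z.
  H_2: rank ker ∂_2 − rank ∂_3 = (1 − 1) − 0 = 0, and there is no ∂_3, so H_2 ≅ 0.

H_0 = Z,  H_1 = Z,  H_2 = 0.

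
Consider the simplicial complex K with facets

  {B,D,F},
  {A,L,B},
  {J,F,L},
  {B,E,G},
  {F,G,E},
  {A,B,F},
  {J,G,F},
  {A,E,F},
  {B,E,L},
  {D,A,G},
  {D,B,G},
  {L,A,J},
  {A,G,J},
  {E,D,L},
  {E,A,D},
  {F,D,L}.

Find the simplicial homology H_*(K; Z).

We work with the vertex ordering A < B < D < E < F < G < J < L. The simplices of K, each written with vertices in increasing order, are:

  0-simplices (8): A, B, D, E, F, G, J, L
  1-simplices (24): AB, AD, AE, AF, AG, AJ, AL, BD, BE, BF, BG, BL, DE, DF, DG, DL, EF, EG, EL, FG, FJ, FL, GJ, JL
  2-simplices (16): ABF, ABL, ADE, ADG, AEF, AGJ, AJL, BDF, BDG, BEG, BEL, DEL, DFL, EFG, FGJ, FJL

giving chain groups C_0 ≅ Z^8, C_1 ≅ Z^24, C_2 ≅ Z^16.

∂_1: C_1 → C_0 sends each edge [p,q] (with p < q) to q − p.
As a 8×24 matrix over Z this has rank 7, with invariant factors (1,1,1,1,1,1,1).

The boundary map ∂_2: C_2 → C_1 maps a triangle to the signed sum of its edges. For instance
  ∂DEL = EL − DL + DE,
  ∂ABL = BL − AL + AB.
The resulting 24×16 matrix has rank 15, and its Smith normal form has invariant factors (1,1,1,1,1,1,1,1,1,1,1,1,1,1,1).

Computing H_k = (kernel of ∂_k) / (image of ∂_{k+1}):

  H_0: rank C_0 − rank ∂_1 = 8 − 7 = 1, and the invariant factors of ∂_1 are all 1, so H_0 = Z.
  H_1: rank ker ∂_1 − rank ∂_2 = (24 − 7) − 15 = 2, and the invariant factors of ∂_2 are all 1, so H_1 = Z^2.
  H_2: rank ker ∂_2 − rank ∂_3 = (16 − 15) − 0 = 1, and there is no ∂_3, so H_2 = Z.

As a check, the Euler characteristic is 8 − 24 + 16 = 0, which agrees with 1 − 2 + 1 = 0.

H_0 ≅ Z,  H_1 ≅ Z^2,  H_2 ≅ Z.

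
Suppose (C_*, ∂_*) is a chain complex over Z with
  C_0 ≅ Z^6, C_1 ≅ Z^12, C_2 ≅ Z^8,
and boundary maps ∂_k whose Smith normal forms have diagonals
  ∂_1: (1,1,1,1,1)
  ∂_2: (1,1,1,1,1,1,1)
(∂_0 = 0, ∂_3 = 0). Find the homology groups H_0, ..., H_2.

H_0: b_0 = 6 − 0 − 5 = 1; torsion from ∂_1 factors > 1: none. So H_0 ≅ Z.
H_1: b_1 = 12 − 5 − 7 = 0; torsion from ∂_2 factors > 1: none. So H_1 ≅ 0.
H_2: b_2 = 8 − 7 − 0 = 1; torsion from ∂_3 factors > 1: none. So H_2 ≅ Z.

H_0 ≅ Z,  H_1 = 0,  H_2 ≅ Z.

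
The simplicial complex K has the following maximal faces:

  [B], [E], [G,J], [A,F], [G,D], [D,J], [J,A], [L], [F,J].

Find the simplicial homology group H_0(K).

H_0 = Z^4.

Order the vertices as A < B < D < E < F < G < J < L. Listing each simplex with vertices in this order, K has dimension 1 with simplices:

  0-simplices (8): A, B, D, E, F, G, J, L
  1-simplices (6): AF, AJ, DG, DJ, FJ, GJ

Hence C_0 ≅ Z^8, C_1 ≅ Z^6.

∂_1: C_1 → C_0 maps an edge to its endpoints' difference, ∂[p,q] = q − p.
As a 8×6 matrix over Z this has rank 4, with invariant factors (1,1,1,1).

From H_k ≅ ker(∂_k) / im(∂_{k+1}) we obtain:

  H_0: rank C_0 − rank ∂_1 = 8 − 4 = 4, and the invariant factors of ∂_1 are all 1, so H_0 = Z^4.

(K is a triangulation of the disjoint union of a wedge of 2 circles and a set of 3 points.)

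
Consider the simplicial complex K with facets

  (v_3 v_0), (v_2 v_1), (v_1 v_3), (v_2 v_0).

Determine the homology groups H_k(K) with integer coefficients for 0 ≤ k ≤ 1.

We work with the vertex ordering v_0 < v_1 < v_2 < v_3. The simplices of K, each written with vertices in increasing order, are:

  0-simplices (4): [v_0], [v_1], [v_2], [v_3]
  1-simplices (4): [v_0,v_2], [v_0,v_3], [v_1,v_2], [v_1,v_3]

so the chain groups are C_0 ≅ Z^4, C_1 ≅ Z^4.

Boundary ∂_1: C_1 → C_0 sends each edge [p,q] (with p < q) to q − p. For instance
  ∂[v_1,v_2] = [v_2] − [v_1].
The resulting 4×4 matrix has rank 3, and its Smith normal form has invariant factors (1,1,1).

Computing H_k = (kernel of ∂_k) / (image of ∂_{k+1}):

  H_0: rank C_0 − rank ∂_1 = 4 − 3 = 1, and the invariant factors of ∂_1 are all 1, so H_0 ≅ Z.
  H_1: rank ker ∂_1 − rank ∂_2 = (4 − 3) − 0 = 1, and there is no ∂_2, so H_1 ≅ Z.

H_0 = Z,  H_1 = Z.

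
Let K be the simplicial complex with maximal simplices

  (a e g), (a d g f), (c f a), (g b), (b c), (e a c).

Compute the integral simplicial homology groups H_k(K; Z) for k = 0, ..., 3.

We work with the vertex ordering a < b < c < d < e < f < g. The simplices of K, each written with vertices in increasing order, are:

  0-simplices (7): a, b, c, d, e, f, g
  1-simplices (13): ac, ad, ae, af, ag, bc, bg, ce, cf, df, dg, eg, fg
  2-simplices (7): ace, acf, adf, adg, aeg, afg, dfg
  3-simplices (1): adfg

so the chain groups are C_0 ≅ Z^7, C_1 ≅ Z^13, C_2 ≅ Z^7, C_3 ≅ Z^1.

∂_1: C_1 → C_0 maps an edge to its endpoints' difference, ∂[p,q] = q − p. For instance
  ∂ag = g − a.
The 7×13 boundary matrix has rank 6 and Smith normal form diag(1,1,1,1,1,1).

Boundary ∂_2: C_2 → C_1 maps a triangle to the signed sum of its edges. For instance
  ∂adg = dg − ag + ad,
  ∂acf = cf − af + ac.
This gives a 13×7 integer matrix of rank 6; reducing to Smith normal form yields diagonal entries (1,1,1,1,1,1).

The boundary map ∂_3: C_3 → C_2 sends each 3-simplex σ to the alternating sum Σ_i (−1)^i (σ with its i-th vertex removed). For instance
  ∂adfg = dfg − afg + adg − adf.
As a 7×1 matrix over Z this has rank 1, with invariant factors (1).

Computing H_k = (kernel of ∂_k) / (image of ∂_{k+1}):

  H_0: rank C_0 − rank ∂_1 = 7 − 6 = 1, and the invariant factors of ∂_1 are all 1, so H_0 = Z.
  H_1: rank ker ∂_1 − rank ∂_2 = (13 − 6) − 6 = 1, and the invariant factors of ∂_2 are all 1, so H_1 = Z.
  H_2: rank ker ∂_2 − rank ∂_3 = (7 − 6) − 1 = 0, and the invariant factors of ∂_3 are all 1, so H_2 = 0.
  H_3: rank ker ∂_3 − rank ∂_4 = (1 − 1) − 0 = 0, and there is no ∂_4, so H_3 = 0.

H_0 ≅ Z,  H_1 ≅ Z,  H_2 = 0,  H_3 = 0.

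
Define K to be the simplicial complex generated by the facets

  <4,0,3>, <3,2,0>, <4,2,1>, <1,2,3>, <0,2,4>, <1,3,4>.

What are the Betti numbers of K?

b_0 = 1, b_1 = 0, b_2 = 1.

Order the vertices as 0 < 1 < 2 < 3 < 4. Listing each simplex with vertices in this order, K has dimension 2 with simplices:

  0-simplices (5): [0], [1], [2], [3], [4]
  1-simplices (9): [0,2], [0,3], [0,4], [1,2], [1,3], [1,4], [2,3], [2,4], [3,4]
  2-simplices (6): [0,2,3], [0,2,4], [0,3,4], [1,2,3], [1,2,4], [1,3,4]

Hence C_0 ≅ Z^5, C_1 ≅ Z^9, C_2 ≅ Z^6.

∂_1: C_1 → C_0 is given by ∂[p,q] = [q] − [p]. For instance
  ∂[2,3] = [3] − [2].
As a 5×9 matrix over Z this has rank 4, with invariant factors (1,1,1,1).

∂_2: C_2 → C_1 maps a triangle to the signed sum of its edges. For instance
  ∂[1,2,4] = [2,4] − [1,4] + [1,2],
  ∂[0,3,4] = [3,4] − [0,4] + [0,3].
The resulting 9×6 matrix has rank 5, and its Smith normal form has invariant factors (1,1,1,1,1).

Reading off H_k = ker ∂_k / im ∂_{k+1}:

  H_0: rank C_0 − rank ∂_1 = 5 − 4 = 1, and the invariant factors of ∂_1 are all 1, so H_0 = Z.
  H_1: rank ker ∂_1 − rank ∂_2 = (9 − 4) − 5 = 0, and the invariant factors of ∂_2 are all 1, so H_1 = 0.
  H_2: rank ker ∂_2 − rank ∂_3 = (6 − 5) − 0 = 1, and there is no ∂_3, so H_2 = Z.

(K is a triangulation of the 2-sphere S^2.)

Hence the Betti numbers are b_0 = 1, b_1 = 0, b_2 = 1.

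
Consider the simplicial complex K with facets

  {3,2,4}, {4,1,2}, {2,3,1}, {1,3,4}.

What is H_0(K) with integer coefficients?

H_0 ≅ Z.

K has 4 vertices, 6 edges, 4 triangles.
rank ∂_0 = 0, rank ∂_1 = 3 ⇒ b_0 = 4 − 0 − 3 = 1; all invariant factors of ∂_1 are 1 so no torsion. So H_0 ≅ Z.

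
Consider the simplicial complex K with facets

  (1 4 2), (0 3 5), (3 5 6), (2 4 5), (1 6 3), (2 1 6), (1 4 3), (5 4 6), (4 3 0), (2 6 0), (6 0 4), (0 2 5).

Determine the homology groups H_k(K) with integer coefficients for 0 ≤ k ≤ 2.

Take the total order 0 < 1 < 2 < 3 < 4 < 5 < 6 on the vertex set. Then K (dimension 2) consists of the simplices:

  0-simplices (7): [0], [1], [2], [3], [4], [5], [6]
  1-simplices (18): [0,2], [0,3], [0,4], [0,5], [0,6], [1,2], [1,3], [1,4], [1,6], [2,4], [2,5], [2,6], [3,4], [3,5], [3,6], [4,5], [4,6], [5,6]
  2-simplices (12): [0,2,5], [0,2,6], [0,3,4], [0,3,5], [0,4,6], [1,2,4], [1,2,6], [1,3,4], [1,3,6], [2,4,5], [3,5,6], [4,5,6]

so the chain groups are C_0 ≅ Z^7, C_1 ≅ Z^18, C_2 ≅ Z^12.

Boundary ∂_1: C_1 → C_0 sends each edge [p,q] (with p < q) to q − p.
This gives a 7×18 integer matrix of rank 6; reducing to Smith normal form yields diagonal entries (1,1,1,1,1,1).

Boundary ∂_2: C_2 → C_1 sends each 2-simplex [p,q,r] to [q,r] − [p,r] + [p,q]. For instance
  ∂[0,3,4] = [3,4] − [0,4] + [0,3],
  ∂[2,4,5] = [4,5] − [2,5] + [2,4].
The 18×12 boundary matrix has rank 12 and Smith normal form diag(1,1,1,1,1,1,1,1,1,1,1,2).

Reading off H_k = ker ∂_k / im ∂_{k+1}:

  H_0: rank C_0 − rank ∂_1 = 7 − 6 = 1, and the invariant factors of ∂_1 are all 1, so H_0 ≅ Z.
  H_1: rank ker ∂_1 − rank ∂_2 = (18 − 6) − 12 = 0, and ∂_2 has invariant factor 2 > 1, so H_1 ≅ Z/2.
  H_2: rank ker ∂_2 − rank ∂_3 = (12 − 12) − 0 = 0, and there is no ∂_3, so H_2 ≅ 0.

H_0 ≅ Z,  H_1 ≅ Z/2,  H_2 = 0.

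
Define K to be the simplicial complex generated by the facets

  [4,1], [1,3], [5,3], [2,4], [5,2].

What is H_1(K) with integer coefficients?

H_1 = Z.

Order the vertices as 1 < 2 < 3 < 4 < 5. Listing each simplex with vertices in this order, K has dimension 1 with simplices:

  0-simplices (5): [1], [2], [3], [4], [5]
  1-simplices (5): [1,3], [1,4], [2,4], [2,5], [3,5]

so the chain groups are C_0 ≅ Z^5, C_1 ≅ Z^5.

The boundary map ∂_1: C_1 → C_0 maps an edge to its endpoints' difference, ∂[p,q] = q − p. For instance
  ∂[1,3] = [3] − [1].
The 5×5 boundary matrix has rank 4 and Smith normal form diag(1,1,1,1).

Reading off H_k = ker ∂_k / im ∂_{k+1}:

  H_1: rank ker ∂_1 − rank ∂_2 = (5 − 4) − 0 = 1, and there is no ∂_2, so H_1 ≅ Z.

(K is a triangulation of the circle S^1.)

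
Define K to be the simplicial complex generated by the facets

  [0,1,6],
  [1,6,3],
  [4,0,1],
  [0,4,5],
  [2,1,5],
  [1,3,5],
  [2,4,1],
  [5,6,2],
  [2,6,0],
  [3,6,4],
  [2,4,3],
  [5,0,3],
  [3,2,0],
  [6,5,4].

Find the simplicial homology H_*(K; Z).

H_0 ≅ Z,  H_1 ≅ Z^2,  H_2 ≅ Z.

We work with the vertex ordering 0 < 1 < 2 < 3 < 4 < 5 < 6. The simplices of K, each written with vertices in increasing order, are:

  0-simplices (7): [0], [1], [2], [3], [4], [5], [6]
  1-simplices (21): [0,1], [0,2], [0,3], [0,4], [0,5], [0,6], [1,2], [1,3], [1,4], [1,5], [1,6], [2,3], [2,4], [2,5], [2,6], [3,4], [3,5], [3,6], [4,5], [4,6], [5,6]
  2-simplices (14): [0,1,4], [0,1,6], [0,2,3], [0,2,6], [0,3,5], [0,4,5], [1,2,4], [1,2,5], [1,3,5], [1,3,6], [2,3,4], [2,5,6], [3,4,6], [4,5,6]

Hence C_0 ≅ Z^7, C_1 ≅ Z^21, C_2 ≅ Z^14.

∂_1: C_1 → C_0 maps an edge to its endpoints' difference, ∂[p,q] = q − p. For instance
  ∂[2,3] = [3] − [2].
This gives a 7×21 integer matrix of rank 6; reducing to Smith normal form yields diagonal entries (1,1,1,1,1,1).

Boundary ∂_2: C_2 → C_1 acts by ∂[p,q,r] = [q,r] − [p,r] + [p,q]. For instance
  ∂[1,2,5] = [2,5] − [1,5] + [1,2],
  ∂[0,2,6] = [2,6] − [0,6] + [0,2].
The resulting 21×14 matrix has rank 13, and its Smith normal form has invariant factors (1,1,1,1,1,1,1,1,1,1,1,1,1).

Reading off H_k = ker ∂_k / im ∂_{k+1}:

  H_0: rank C_0 − rank ∂_1 = 7 − 6 = 1, and the invariant factors of ∂_1 are all 1, so H_0 = Z.
  H_1: rank ker ∂_1 − rank ∂_2 = (21 − 6) − 13 = 2, and the invariant factors of ∂_2 are all 1, so H_1 = Z^2.
  H_2: rank ker ∂_2 − rank ∂_3 = (14 − 13) − 0 = 1, and there is no ∂_3, so H_2 = Z.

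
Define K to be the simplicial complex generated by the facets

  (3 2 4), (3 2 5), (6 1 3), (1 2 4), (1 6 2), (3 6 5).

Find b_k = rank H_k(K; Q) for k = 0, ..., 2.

Take the total order 1 < 2 < 3 < 4 < 5 < 6 on the vertex set. Then K (dimension 2) consists of the simplices:

  0-simplices (6): [1], [2], [3], [4], [5], [6]
  1-simplices (12): [1,2], [1,3], [1,4], [1,6], [2,3], [2,4], [2,5], [2,6], [3,4], [3,5], [3,6], [5,6]
  2-simplices (6): [1,2,4], [1,2,6], [1,3,6], [2,3,4], [2,3,5], [3,5,6]

so the chain groups are C_0 ≅ Z^6, C_1 ≅ Z^12, C_2 ≅ Z^6.

∂_1: C_1 → C_0 is given by ∂[p,q] = [q] − [p].
The 6×12 boundary matrix has rank 5 and Smith normal form diag(1,1,1,1,1).

The boundary map ∂_2: C_2 → C_1 sends each 2-simplex [p,q,r] to [q,r] − [p,r] + [p,q]. For instance
  ∂[2,3,4] = [3,4] − [2,4] + [2,3],
  ∂[1,2,6] = [2,6] − [1,6] + [1,2].
As a 12×6 matrix over Z this has rank 6, with invariant factors (1,1,1,1,1,1).

Reading off H_k = ker ∂_k / im ∂_{k+1}:

  H_0: rank C_0 − rank ∂_1 = 6 − 5 = 1, and the invariant factors of ∂_1 are all 1, so H_0 = Z.
  H_1: rank ker ∂_1 − rank ∂_2 = (12 − 5) − 6 = 1, and the invariant factors of ∂_2 are all 1, so H_1 = Z.
  H_2: rank ker ∂_2 − rank ∂_3 = (6 − 6) − 0 = 0, and there is no ∂_3, so H_2 = 0.

(K is a triangulation of the cylinder S^1 x I.)

Hence the Betti numbers are b_0 = 1, b_1 = 1, b_2 = 0.

b_0 = 1, b_1 = 1, b_2 = 0.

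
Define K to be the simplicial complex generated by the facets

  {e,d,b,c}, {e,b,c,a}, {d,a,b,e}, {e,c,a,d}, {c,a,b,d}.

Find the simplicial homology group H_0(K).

Take the total order a < b < c < d < e on the vertex set. Then K (dimension 3) consists of the simplices:

  0-simplices (5): a, b, c, d, e
  1-simplices (10): ab, ac, ad, ae, bc, bd, be, cd, ce, de
  2-simplices (10): abc, abd, abe, acd, ace, ade, bcd, bce, bde, cde
  3-simplices (5): abcd, abce, abde, acde, bcde

giving chain groups C_0 ≅ Z^5, C_1 ≅ Z^10, C_2 ≅ Z^10, C_3 ≅ Z^5.

The boundary map ∂_1: C_1 → C_0 sends each edge [p,q] (with p < q) to q − p.
As a 5×10 matrix over Z this has rank 4, with invariant factors (1,1,1,1).

The boundary map ∂_2: C_2 → C_1 sends each 2-simplex [p,q,r] to [q,r] − [p,r] + [p,q]. For instance
  ∂bde = de − be + bd,
  ∂acd = cd − ad + ac.
As a 10×10 matrix over Z this has rank 6, with invariant factors (1,1,1,1,1,1).

Boundary ∂_3: C_3 → C_2 sends each 3-simplex σ to the alternating sum Σ_i (−1)^i (σ with its i-th vertex removed). For instance
  ∂abce = bce − ace + abe − abc,
  ∂acde = cde − ade + ace − acd.
The 10×5 boundary matrix has rank 4 and Smith normal form diag(1,1,1,1).

Reading off H_k = ker ∂_k / im ∂_{k+1}:

  H_0: rank C_0 − rank ∂_1 = 5 − 4 = 1, and the invariant factors of ∂_1 are all 1, so H_0 = Z.

(K is a triangulation of the 3-sphere S^3.)

H_0 = Z.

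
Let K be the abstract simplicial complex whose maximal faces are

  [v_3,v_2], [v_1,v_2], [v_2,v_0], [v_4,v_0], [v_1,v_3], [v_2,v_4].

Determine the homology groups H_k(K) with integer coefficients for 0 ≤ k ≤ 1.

Order the vertices as v_0 < v_1 < v_2 < v_3 < v_4. Listing each simplex with vertices in this order, K has dimension 1 with simplices:

  0-simplices (5): [v_0], [v_1], [v_2], [v_3], [v_4]
  1-simplices (6): [v_0,v_2], [v_0,v_4], [v_1,v_2], [v_1,v_3], [v_2,v_3], [v_2,v_4]

so the chain groups are C_0 ≅ Z^5, C_1 ≅ Z^6.

The boundary map ∂_1: C_1 → C_0 maps an edge to its endpoints' difference, ∂[p,q] = q − p. For instance
  ∂[v_1,v_3] = [v_3] − [v_1].
This gives a 5×6 integer matrix of rank 4; reducing to Smith normal form yields diagonal entries (1,1,1,1).

Reading off H_k = ker ∂_k / im ∂_{k+1}:

  H_0: rank C_0 − rank ∂_1 = 5 − 4 = 1, and the invariant factors of ∂_1 are all 1, so H_0 = Z.
  H_1: rank ker ∂_1 − rank ∂_2 = (6 − 4) − 0 = 2, and there is no ∂_2, so H_1 = Z^2.

H_0 ≅ Z,  H_1 ≅ Z^2.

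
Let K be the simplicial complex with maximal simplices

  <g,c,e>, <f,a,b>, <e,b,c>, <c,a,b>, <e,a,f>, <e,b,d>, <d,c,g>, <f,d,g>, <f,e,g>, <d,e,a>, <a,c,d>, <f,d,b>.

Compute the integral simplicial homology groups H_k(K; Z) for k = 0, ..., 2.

H_0 ≅ Z,  H_1 ≅ Z/2Z,  H_2 = 0.

We work with the vertex ordering a < b < c < d < e < f < g. The simplices of K, each written with vertices in increasing order, are:

  0-simplices (7): a, b, c, d, e, f, g
  1-simplices (18): ab, ac, ad, ae, af, bc, bd, be, bf, cd, ce, cg, de, df, dg, ef, eg, fg
  2-simplices (12): abc, abf, acd, ade, aef, bce, bde, bdf, cdg, ceg, dfg, efg

giving chain groups C_0 ≅ Z^7, C_1 ≅ Z^18, C_2 ≅ Z^12.

∂_1: C_1 → C_0 is given by ∂[p,q] = [q] − [p].
The resulting 7×18 matrix has rank 6, and its Smith normal form has invariant factors (1,1,1,1,1,1).

∂_2: C_2 → C_1 sends each 2-simplex [p,q,r] to [q,r] − [p,r] + [p,q]. For instance
  ∂abf = bf − af + ab,
  ∂bde = de − be + bd.
As a 18×12 matrix over Z this has rank 12, with invariant factors (1,1,1,1,1,1,1,1,1,1,1,2).

From H_k ≅ ker(∂_k) / im(∂_{k+1}) we obtain:

  H_0: rank C_0 − rank ∂_1 = 7 − 6 = 1, and the invariant factors of ∂_1 are all 1, so H_0 = Z.
  H_1: rank ker ∂_1 − rank ∂_2 = (18 − 6) − 12 = 0, and ∂_2 has invariant factor 2 > 1, so H_1 = Z/2Z.
  H_2: rank ker ∂_2 − rank ∂_3 = (12 − 12) − 0 = 0, and there is no ∂_3, so H_2 = 0.

As a check, the Euler characteristic is 7 − 18 + 12 = 1, which agrees with 1 − 0 + 0 = 1.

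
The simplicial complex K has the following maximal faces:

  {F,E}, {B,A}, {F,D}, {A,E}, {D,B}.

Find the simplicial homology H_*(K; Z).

H_0 = Z,  H_1 = Z.

We work with the vertex ordering A < B < D < E < F. The simplices of K, each written with vertices in increasing order, are:

  0-simplices (5): A, B, D, E, F
  1-simplices (5): AB, AE, BD, DF, EF

so the chain groups are C_0 ≅ Z^5, C_1 ≅ Z^5.

∂_1: C_1 → C_0 is given by ∂[p,q] = [q] − [p].
The 5×5 boundary matrix has rank 4 and Smith normal form diag(1,1,1,1).

Computing H_k = (kernel of ∂_k) / (image of ∂_{k+1}):

  H_0: rank C_0 − rank ∂_1 = 5 − 4 = 1, and the invariant factors of ∂_1 are all 1, so H_0 = Z.
  H_1: rank ker ∂_1 − rank ∂_2 = (5 − 4) − 0 = 1, and there is no ∂_2, so H_1 = Z.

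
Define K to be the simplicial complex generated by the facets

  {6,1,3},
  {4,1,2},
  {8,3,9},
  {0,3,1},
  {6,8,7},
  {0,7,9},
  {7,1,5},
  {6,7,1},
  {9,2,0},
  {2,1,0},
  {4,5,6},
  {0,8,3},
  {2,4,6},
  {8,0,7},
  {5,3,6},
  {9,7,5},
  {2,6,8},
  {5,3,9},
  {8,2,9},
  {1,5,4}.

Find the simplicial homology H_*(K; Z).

K has 10 vertices, 30 edges, 20 triangles.
rank ∂_0 = 0, rank ∂_1 = 9 ⇒ b_0 = 10 − 0 − 9 = 1; all invariant factors of ∂_1 are 1 so no torsion. So H_0 ≅ Z.
rank ∂_1 = 9, rank ∂_2 = 20 ⇒ b_1 = 30 − 9 − 20 = 1; ∂_2 has invariant factor(s) [2] giving torsion. So H_1 ≅ Z ⊕ Z/2.
rank ∂_2 = 20, rank ∂_3 = 0 ⇒ b_2 = 20 − 20 − 0 = 0. So H_2 ≅ 0.

H_0 ≅ Z,  H_1 ≅ Z ⊕ Z/2,  H_2 = 0.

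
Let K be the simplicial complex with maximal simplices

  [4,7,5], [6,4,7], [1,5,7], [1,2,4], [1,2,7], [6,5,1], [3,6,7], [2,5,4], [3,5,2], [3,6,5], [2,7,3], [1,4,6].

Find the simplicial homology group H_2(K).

Take the total order 1 < 2 < 3 < 4 < 5 < 6 < 7 on the vertex set. Then K (dimension 2) consists of the simplices:

  0-simplices (7): [1], [2], [3], [4], [5], [6], [7]
  1-simplices (18): [1,2], [1,4], [1,5], [1,6], [1,7], [2,3], [2,4], [2,5], [2,7], [3,5], [3,6], [3,7], [4,5], [4,6], [4,7], [5,6], [5,7], [6,7]
  2-simplices (12): [1,2,4], [1,2,7], [1,4,6], [1,5,6], [1,5,7], [2,3,5], [2,3,7], [2,4,5], [3,5,6], [3,6,7], [4,5,7], [4,6,7]

so the chain groups are C_0 ≅ Z^7, C_1 ≅ Z^18, C_2 ≅ Z^12.

∂_1: C_1 → C_0 sends each edge [p,q] (with p < q) to q − p. For instance
  ∂[1,6] = [6] − [1].
As a 7×18 matrix over Z this has rank 6, with invariant factors (1,1,1,1,1,1).

∂_2: C_2 → C_1 maps a triangle to the signed sum of its edges. For instance
  ∂[2,4,5] = [4,5] − [2,5] + [2,4],
  ∂[2,3,5] = [3,5] − [2,5] + [2,3].
As a 18×12 matrix over Z this has rank 12, with invariant factors (1,1,1,1,1,1,1,1,1,1,1,2).

Reading off H_k = ker ∂_k / im ∂_{k+1}:

  H_2: rank ker ∂_2 − rank ∂_3 = (12 − 12) − 0 = 0, and there is no ∂_3, so H_2 = 0.

H_2 ≅ 0.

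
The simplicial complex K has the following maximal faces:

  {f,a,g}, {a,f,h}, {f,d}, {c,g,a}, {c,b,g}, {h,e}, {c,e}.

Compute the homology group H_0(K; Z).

Take the total order a < b < c < d < e < f < g < h on the vertex set. Then K (dimension 2) consists of the simplices:

  0-simplices (8): a, b, c, d, e, f, g, h
  1-simplices (12): ac, af, ag, ah, bc, bg, ce, cg, df, eh, fg, fh
  2-simplices (4): acg, afg, afh, bcg

so the chain groups are C_0 ≅ Z^8, C_1 ≅ Z^12, C_2 ≅ Z^4.

∂_1: C_1 → C_0 sends each edge [p,q] (with p < q) to q − p. For instance
  ∂ac = c − a.
This gives a 8×12 integer matrix of rank 7; reducing to Smith normal form yields diagonal entries (1,1,1,1,1,1,1).

Boundary ∂_2: C_2 → C_1 acts by ∂[p,q,r] = [q,r] − [p,r] + [p,q]. For instance
  ∂afh = fh − ah + af,
  ∂acg = cg − ag + ac.
This gives a 12×4 integer matrix of rank 4; reducing to Smith normal form yields diagonal entries (1,1,1,1).

From H_k ≅ ker(∂_k) / im(∂_{k+1}) we obtain:

  H_0: rank C_0 − rank ∂_1 = 8 − 7 = 1, and the invariant factors of ∂_1 are all 1, so H_0 ≅ Z.

H_0 = Z.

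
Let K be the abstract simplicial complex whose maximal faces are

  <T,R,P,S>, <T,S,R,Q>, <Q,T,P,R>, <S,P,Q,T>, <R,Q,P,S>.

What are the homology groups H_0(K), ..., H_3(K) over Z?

H_0 ≅ Z,  H_1 = 0,  H_2 = 0,  H_3 ≅ Z.

Order the vertices as P < Q < R < S < T. Listing each simplex with vertices in this order, K has dimension 3 with simplices:

  0-simplices (5): P, Q, R, S, T
  1-simplices (10): PQ, PR, PS, PT, QR, QS, QT, RS, RT, ST
  2-simplices (10): PQR, PQS, PQT, PRS, PRT, PST, QRS, QRT, QST, RST
  3-simplices (5): PQRS, PQRT, PQST, PRST, QRST

Hence C_0 ≅ Z^5, C_1 ≅ Z^10, C_2 ≅ Z^10, C_3 ≅ Z^5.

Boundary ∂_1: C_1 → C_0 maps an edge to its endpoints' difference, ∂[p,q] = q − p. For instance
  ∂PQ = Q − P.
As a 5×10 matrix over Z this has rank 4, with invariant factors (1,1,1,1).

Boundary ∂_2: C_2 → C_1 maps a triangle to the signed sum of its edges. For instance
  ∂RST = ST − RT + RS,
  ∂PQT = QT − PT + PQ.
The 10×10 boundary matrix has rank 6 and Smith normal form diag(1,1,1,1,1,1).

∂_3: C_3 → C_2 sends each 3-simplex σ to the alternating sum Σ_i (−1)^i (σ with its i-th vertex removed). For instance
  ∂PQST = QST − PST + PQT − PQS,
  ∂PRST = RST − PST + PRT − PRS.
The 10×5 boundary matrix has rank 4 and Smith normal form diag(1,1,1,1).

Reading off H_k = ker ∂_k / im ∂_{k+1}:

  H_0: rank C_0 − rank ∂_1 = 5 − 4 = 1, and the invariant factors of ∂_1 are all 1, so H_0 ≅ Z.
  H_1: rank ker ∂_1 − rank ∂_2 = (10 − 4) − 6 = 0, and the invariant factors of ∂_2 are all 1, so H_1 ≅ 0.
  H_2: rank ker ∂_2 − rank ∂_3 = (10 − 6) − 4 = 0, and the invariant factors of ∂_3 are all 1, so H_2 ≅ 0.
  H_3: rank ker ∂_3 − rank ∂_4 = (5 − 4) − 0 = 1, and there is no ∂_4, so H_3 ≅ Z.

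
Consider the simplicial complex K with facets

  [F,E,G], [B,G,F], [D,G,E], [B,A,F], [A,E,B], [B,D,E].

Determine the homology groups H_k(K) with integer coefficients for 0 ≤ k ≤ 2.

Fix the vertex order A < B < D < E < F < G and write every simplex with vertices in increasing order. Then dim K = 2 and the simplices of K are:

  0-simplices (6): A, B, D, E, F, G
  1-simplices (12): AB, AE, AF, BD, BE, BF, BG, DE, DG, EF, EG, FG
  2-simplices (6): ABE, ABF, BDE, BFG, DEG, EFG

Hence C_0 ≅ Z^6, C_1 ≅ Z^12, C_2 ≅ Z^6.

Boundary ∂_1: C_1 → C_0 sends each edge [p,q] (with p < q) to q − p. For instance
  ∂DE = E − D.
This gives a 6×12 integer matrix of rank 5; reducing to Smith normal form yields diagonal entries (1,1,1,1,1).

∂_2: C_2 → C_1 sends each 2-simplex [p,q,r] to [q,r] − [p,r] + [p,q]. For instance
  ∂DEG = EG − DG + DE,
  ∂BDE = DE − BE + BD.
The 12×6 boundary matrix has rank 6 and Smith normal form diag(1,1,1,1,1,1).

Computing H_k = (kernel of ∂_k) / (image of ∂_{k+1}):

  H_0: rank C_0 − rank ∂_1 = 6 − 5 = 1, and the invariant factors of ∂_1 are all 1, so H_0 = Z.
  H_1: rank ker ∂_1 − rank ∂_2 = (12 − 5) − 6 = 1, and the invariant factors of ∂_2 are all 1, so H_1 = Z.
  H_2: rank ker ∂_2 − rank ∂_3 = (6 − 6) − 0 = 0, and there is no ∂_3, so H_2 = 0.

(K is a triangulation of the cylinder S^1 x I.)

H_0 = Z,  H_1 = Z,  H_2 = 0.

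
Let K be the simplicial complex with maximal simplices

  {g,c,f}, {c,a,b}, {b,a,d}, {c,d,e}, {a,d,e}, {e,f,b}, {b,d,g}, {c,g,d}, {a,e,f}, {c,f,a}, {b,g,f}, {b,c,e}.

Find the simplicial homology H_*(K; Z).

Order the vertices as a < b < c < d < e < f < g. Listing each simplex with vertices in this order, K has dimension 2 with simplices:

  0-simplices (7): a, b, c, d, e, f, g
  1-simplices (18): ab, ac, ad, ae, af, bc, bd, be, bf, bg, cd, ce, cf, cg, de, dg, ef, fg
  2-simplices (12): abc, abd, acf, ade, aef, bce, bdg, bef, bfg, cde, cdg, cfg

giving chain groups C_0 ≅ Z^7, C_1 ≅ Z^18, C_2 ≅ Z^12.

Boundary ∂_1: C_1 → C_0 maps an edge to its endpoints' difference, ∂[p,q] = q − p.
The resulting 7×18 matrix has rank 6, and its Smith normal form has invariant factors (1,1,1,1,1,1).

∂_2: C_2 → C_1 maps a triangle to the signed sum of its edges. For instance
  ∂cdg = dg − cg + cd,
  ∂cde = de − ce + cd.
As a 18×12 matrix over Z this has rank 12, with invariant factors (1,1,1,1,1,1,1,1,1,1,1,2).

Computing H_k = (kernel of ∂_k) / (image of ∂_{k+1}):

  H_0: rank C_0 − rank ∂_1 = 7 − 6 = 1, and the invariant factors of ∂_1 are all 1, so H_0 = Z.
  H_1: rank ker ∂_1 − rank ∂_2 = (18 − 6) − 12 = 0, and ∂_2 has invariant factor 2 > 1, so H_1 = Z/2.
  H_2: rank ker ∂_2 − rank ∂_3 = (12 − 12) − 0 = 0, and there is no ∂_3, so H_2 = 0.

As a check, the Euler characteristic is 7 − 18 + 12 = 1, which agrees with 1 − 0 + 0 = 1.
(K is a triangulation of the real projective plane RP^2.)

H_0 = Z,  H_1 = Z/2,  H_2 = 0.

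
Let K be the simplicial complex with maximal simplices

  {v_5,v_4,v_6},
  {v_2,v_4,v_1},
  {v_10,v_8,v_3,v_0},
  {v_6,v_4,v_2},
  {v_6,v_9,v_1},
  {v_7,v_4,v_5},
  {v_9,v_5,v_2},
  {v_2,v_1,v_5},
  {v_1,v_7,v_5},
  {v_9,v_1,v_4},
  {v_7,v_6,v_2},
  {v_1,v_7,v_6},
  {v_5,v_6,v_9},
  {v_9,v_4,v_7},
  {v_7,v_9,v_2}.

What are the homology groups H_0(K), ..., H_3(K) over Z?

Take the total order v_0 < v_1 < v_2 < v_3 < v_4 < v_5 < v_6 < v_7 < v_8 < v_9 < v_10 on the vertex set. Then K (dimension 3) consists of the simplices:

  0-simplices (11): [v_0], [v_1], [v_2], [v_3], [v_4], [v_5], [v_6], [v_7], [v_8], [v_9], [v_10]
  1-simplices (27): (27 of them)
  2-simplices (18): (18 of them)
  3-simplices (1): [v_0,v_3,v_8,v_10]

so the chain groups are C_0 ≅ Z^11, C_1 ≅ Z^27, C_2 ≅ Z^18, C_3 ≅ Z^1.

∂_1: C_1 → C_0 maps an edge to its endpoints' difference, ∂[p,q] = q − p.
The 11×27 boundary matrix has rank 9 and Smith normal form diag(1,1,1,1,1,1,1,1,1).

Boundary ∂_2: C_2 → C_1 sends each 2-simplex [p,q,r] to [q,r] − [p,r] + [p,q]. For instance
  ∂[v_4,v_5,v_7] = [v_5,v_7] − [v_4,v_7] + [v_4,v_5],
  ∂[v_1,v_6,v_7] = [v_6,v_7] − [v_1,v_7] + [v_1,v_6].
The resulting 27×18 matrix has rank 16, and its Smith normal form has invariant factors (1,1,1,1,1,1,1,1,1,1,1,1,1,1,1,1).

The boundary map ∂_3: C_3 → C_2 sends each 3-simplex σ to the alternating sum Σ_i (−1)^i (σ with its i-th vertex removed). For instance
  ∂[v_0,v_3,v_8,v_10] = [v_3,v_8,v_10] − [v_0,v_8,v_10] + [v_0,v_3,v_10] − [v_0,v_3,v_8].
As a 18×1 matrix over Z this has rank 1, with invariant factors (1).

Reading off H_k = ker ∂_k / im ∂_{k+1}:

  H_0: rank C_0 − rank ∂_1 = 11 − 9 = 2, and the invariant factors of ∂_1 are all 1, so H_0 ≅ Z^2.
  H_1: rank ker ∂_1 − rank ∂_2 = (27 − 9) − 16 = 2, and the invariant factors of ∂_2 are all 1, so H_1 ≅ Z^2.
  H_2: rank ker ∂_2 − rank ∂_3 = (18 − 16) − 1 = 1, and the invariant factors of ∂_3 are all 1, so H_2 ≅ Z.
  H_3: rank ker ∂_3 − rank ∂_4 = (1 − 1) − 0 = 0, and there is no ∂_4, so H_3 ≅ 0.

As a check, the Euler characteristic is 11 − 27 + 18 − 1 = 1, which agrees with 2 − 2 + 1 − 0 = 1.
(K is a triangulation of the disjoint union of the 3-simplex and the torus T^2.)

H_0 = Z^2,  H_1 = Z^2,  H_2 = Z,  H_3 = 0.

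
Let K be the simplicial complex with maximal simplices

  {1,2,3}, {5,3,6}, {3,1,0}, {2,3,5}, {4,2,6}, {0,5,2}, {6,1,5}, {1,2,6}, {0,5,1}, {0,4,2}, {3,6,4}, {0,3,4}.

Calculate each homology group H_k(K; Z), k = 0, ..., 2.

H_0 = Z,  H_1 = Z/2Z,  H_2 = 0.

Take the total order 0 < 1 < 2 < 3 < 4 < 5 < 6 on the vertex set. Then K (dimension 2) consists of the simplices:

  0-simplices (7): [0], [1], [2], [3], [4], [5], [6]
  1-simplices (18): [0,1], [0,2], [0,3], [0,4], [0,5], [1,2], [1,3], [1,5], [1,6], [2,3], [2,4], [2,5], [2,6], [3,4], [3,5], [3,6], [4,6], [5,6]
  2-simplices (12): [0,1,3], [0,1,5], [0,2,4], [0,2,5], [0,3,4], [1,2,3], [1,2,6], [1,5,6], [2,3,5], [2,4,6], [3,4,6], [3,5,6]

giving chain groups C_0 ≅ Z^7, C_1 ≅ Z^18, C_2 ≅ Z^12.

Boundary ∂_1: C_1 → C_0 sends each edge [p,q] (with p < q) to q − p. For instance
  ∂[2,5] = [5] − [2].
This gives a 7×18 integer matrix of rank 6; reducing to Smith normal form yields diagonal entries (1,1,1,1,1,1).

Boundary ∂_2: C_2 → C_1 sends each 2-simplex [p,q,r] to [q,r] − [p,r] + [p,q]. For instance
  ∂[0,1,3] = [1,3] − [0,3] + [0,1],
  ∂[0,2,4] = [2,4] − [0,4] + [0,2].
The resulting 18×12 matrix has rank 12, and its Smith normal form has invariant factors (1,1,1,1,1,1,1,1,1,1,1,2).

Now H_k = ker ∂_k / im ∂_{k+1}, so:

  H_0: rank C_0 − rank ∂_1 = 7 − 6 = 1, and the invariant factors of ∂_1 are all 1, so H_0 ≅ Z.
  H_1: rank ker ∂_1 − rank ∂_2 = (18 − 6) − 12 = 0, and ∂_2 has invariant factor 2 > 1, so H_1 ≅ Z/2Z.
  H_2: rank ker ∂_2 − rank ∂_3 = (12 − 12) − 0 = 0, and there is no ∂_3, so H_2 ≅ 0.

(K is a triangulation of the real projective plane RP^2.)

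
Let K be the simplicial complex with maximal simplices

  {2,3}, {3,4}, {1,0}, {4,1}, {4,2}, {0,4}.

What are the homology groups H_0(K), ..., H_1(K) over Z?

Order the vertices as 0 < 1 < 2 < 3 < 4. Listing each simplex with vertices in this order, K has dimension 1 with simplices:

  0-simplices (5): [0], [1], [2], [3], [4]
  1-simplices (6): [0,1], [0,4], [1,4], [2,3], [2,4], [3,4]

giving chain groups C_0 ≅ Z^5, C_1 ≅ Z^6.

Boundary ∂_1: C_1 → C_0 maps an edge to its endpoints' difference, ∂[p,q] = q − p.
The resulting 5×6 matrix has rank 4, and its Smith normal form has invariant factors (1,1,1,1).

Computing H_k = (kernel of ∂_k) / (image of ∂_{k+1}):

  H_0: rank C_0 − rank ∂_1 = 5 − 4 = 1, and the invariant factors of ∂_1 are all 1, so H_0 ≅ Z.
  H_1: rank ker ∂_1 − rank ∂_2 = (6 − 4) − 0 = 2, and there is no ∂_2, so H_1 ≅ Z^2.

As a check, the Euler characteristic is 5 − 6 = -1, which agrees with 1 − 2 = -1.

H_0 = Z,  H_1 = Z^2.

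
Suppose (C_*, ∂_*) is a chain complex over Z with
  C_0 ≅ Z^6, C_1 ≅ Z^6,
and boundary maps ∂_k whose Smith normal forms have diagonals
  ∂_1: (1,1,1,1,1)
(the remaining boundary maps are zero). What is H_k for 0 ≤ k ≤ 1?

H_0 ≅ Z,  H_1 ≅ Z.

H_0: b_0 = 6 − 0 − 5 = 1; torsion from ∂_1 factors > 1: none. So H_0 ≅ Z.
H_1: b_1 = 6 − 5 − 0 = 1; torsion from ∂_2 factors > 1: none. So H_1 ≅ Z.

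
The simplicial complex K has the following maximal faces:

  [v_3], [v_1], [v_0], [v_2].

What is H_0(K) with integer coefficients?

Take the total order v_0 < v_1 < v_2 < v_3 on the vertex set. Then K (dimension 0) consists of the simplices:

  0-simplices (4): [v_0], [v_1], [v_2], [v_3]

Hence C_0 ≅ Z^4.

Reading off H_k = ker ∂_k / im ∂_{k+1}:

  H_0: rank C_0 − rank ∂_1 = 4 − 0 = 4, and there is no ∂_1, so H_0 = Z^4.

H_0 ≅ Z^4.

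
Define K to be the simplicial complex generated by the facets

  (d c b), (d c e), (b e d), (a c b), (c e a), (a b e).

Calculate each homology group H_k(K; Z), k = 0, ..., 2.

Take the total order a < b < c < d < e on the vertex set. Then K (dimension 2) consists of the simplices:

  0-simplices (5): a, b, c, d, e
  1-simplices (9): ab, ac, ae, bc, bd, be, cd, ce, de
  2-simplices (6): abc, abe, ace, bcd, bde, cde

giving chain groups C_0 ≅ Z^5, C_1 ≅ Z^9, C_2 ≅ Z^6.

The boundary map ∂_1: C_1 → C_0 maps an edge to its endpoints' difference, ∂[p,q] = q − p.
The 5×9 boundary matrix has rank 4 and Smith normal form diag(1,1,1,1).

Boundary ∂_2: C_2 → C_1 maps a triangle to the signed sum of its edges. For instance
  ∂bcd = cd − bd + bc,
  ∂abe = be − ae + ab.
As a 9×6 matrix over Z this has rank 5, with invariant factors (1,1,1,1,1).

From H_k ≅ ker(∂_k) / im(∂_{k+1}) we obtain:

  H_0: rank C_0 − rank ∂_1 = 5 − 4 = 1, and the invariant factors of ∂_1 are all 1, so H_0 = Z.
  H_1: rank ker ∂_1 − rank ∂_2 = (9 − 4) − 5 = 0, and the invariant factors of ∂_2 are all 1, so H_1 = 0.
  H_2: rank ker ∂_2 − rank ∂_3 = (6 − 5) − 0 = 1, and there is no ∂_3, so H_2 = Z.

As a check, the Euler characteristic is 5 − 9 + 6 = 2, which agrees with 1 − 0 + 1 = 2.

H_0 = Z,  H_1 = 0,  H_2 = Z.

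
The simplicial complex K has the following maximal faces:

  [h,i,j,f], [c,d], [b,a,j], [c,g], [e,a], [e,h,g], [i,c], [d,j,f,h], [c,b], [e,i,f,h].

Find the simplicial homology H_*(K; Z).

H_0 ≅ Z,  H_1 ≅ Z^4,  H_2 = 0,  H_3 = 0.

K has 10 vertices, 22 edges, 12 triangles, 3 3-simplices.
rank ∂_0 = 0, rank ∂_1 = 9 ⇒ b_0 = 10 − 0 − 9 = 1; all invariant factors of ∂_1 are 1 so no torsion. So H_0 ≅ Z.
rank ∂_1 = 9, rank ∂_2 = 9 ⇒ b_1 = 22 − 9 − 9 = 4; all invariant factors of ∂_2 are 1 so no torsion. So H_1 ≅ Z^4.
rank ∂_2 = 9, rank ∂_3 = 3 ⇒ b_2 = 12 − 9 − 3 = 0; all invariant factors of ∂_3 are 1 so no torsion. So H_2 ≅ 0.
rank ∂_3 = 3, rank ∂_4 = 0 ⇒ b_3 = 3 − 3 − 0 = 0. So H_3 ≅ 0.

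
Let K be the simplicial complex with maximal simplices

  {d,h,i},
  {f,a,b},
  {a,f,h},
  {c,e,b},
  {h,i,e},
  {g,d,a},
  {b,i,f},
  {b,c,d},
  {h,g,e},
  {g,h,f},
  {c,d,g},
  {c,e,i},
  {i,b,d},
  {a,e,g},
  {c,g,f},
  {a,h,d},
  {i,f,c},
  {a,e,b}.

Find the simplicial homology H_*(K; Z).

H_0 = Z,  H_1 = Z ⊕ Z_2,  H_2 = 0.

Fix the vertex order a < b < c < d < e < f < g < h < i and write every simplex with vertices in increasing order. Then dim K = 2 and the simplices of K are:

  0-simplices (9): a, b, c, d, e, f, g, h, i
  1-simplices (27): ab, ad, ae, af, ag, ah, bc, bd, be, bf, bi, cd, ce, cf, cg, ci, dg, dh, di, eg, eh, ei, fg, fh, fi, gh, hi
  2-simplices (18): abe, abf, adg, adh, aeg, afh, bcd, bce, bdi, bfi, cdg, cei, cfg, cfi, dhi, egh, ehi, fgh

giving chain groups C_0 ≅ Z^9, C_1 ≅ Z^27, C_2 ≅ Z^18.

The boundary map ∂_1: C_1 → C_0 maps an edge to its endpoints' difference, ∂[p,q] = q − p. For instance
  ∂bf = f − b.
The 9×27 boundary matrix has rank 8 and Smith normal form diag(1,1,1,1,1,1,1,1).

∂_2: C_2 → C_1 acts by ∂[p,q,r] = [q,r] − [p,r] + [p,q]. For instance
  ∂egh = gh − eh + eg,
  ∂bcd = cd − bd + bc.
As a 27×18 matrix over Z this has rank 18, with invariant factors (1,1,1,1,1,1,1,1,1,1,1,1,1,1,1,1,1,2).

From H_k ≅ ker(∂_k) / im(∂_{k+1}) we obtain:

  H_0: rank C_0 − rank ∂_1 = 9 − 8 = 1, and the invariant factors of ∂_1 are all 1, so H_0 ≅ Z.
  H_1: rank ker ∂_1 − rank ∂_2 = (27 − 8) − 18 = 1, and ∂_2 has invariant factor 2 > 1, so H_1 ≅ Z ⊕ Z_2.
  H_2: rank ker ∂_2 − rank ∂_3 = (18 − 18) − 0 = 0, and there is no ∂_3, so H_2 ≅ 0.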